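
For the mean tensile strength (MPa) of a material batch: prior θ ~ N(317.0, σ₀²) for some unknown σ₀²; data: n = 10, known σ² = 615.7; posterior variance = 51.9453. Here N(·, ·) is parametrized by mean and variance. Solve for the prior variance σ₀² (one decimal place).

Posterior precision equals prior precision plus data precision: 1/σ_n² = 1/σ₀² + n/σ².
So 1/σ₀² = 1/51.9453 − 10/615.7 = 0.019251 − 0.016242 = 0.003009.
Hence σ₀² = 1/0.003009 ≈ 332.3.

σ₀² = 332.3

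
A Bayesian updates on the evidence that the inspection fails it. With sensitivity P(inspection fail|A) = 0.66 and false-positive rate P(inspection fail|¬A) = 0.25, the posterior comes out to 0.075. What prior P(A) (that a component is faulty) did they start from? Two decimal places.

In odds form, posterior odds = prior odds × likelihood ratio, so prior odds = posterior odds ÷ LR.
Posterior odds = 0.075/(1−0.075) = 0.0811. LR = 0.66/0.25 = 2.6400.
Prior odds = 0.0811/2.6400 = 0.0307, so P(A) = 0.0307/(1+0.0307) ≈ 0.03.

P(A) = 0.03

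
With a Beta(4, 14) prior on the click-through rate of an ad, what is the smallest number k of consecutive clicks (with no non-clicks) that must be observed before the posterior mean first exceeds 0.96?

After k clicks and 0 non-clicks the posterior is Beta(4+k, 14), with mean (4+k)/(4+14+k).
Set (4+k)/(18+k) > 0.96 and solve: k > (0.96·18 − 4)/(1 − 0.96) = 332.000.
The smallest integer exceeding 332.000 is 333.

k = 333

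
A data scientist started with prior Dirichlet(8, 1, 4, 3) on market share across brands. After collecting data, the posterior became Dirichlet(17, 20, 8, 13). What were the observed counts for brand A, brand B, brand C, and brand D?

counts (9, 19, 4, 10)

For a Dirichlet(α) prior with multinomial counts c, the posterior is Dirichlet(α + c) componentwise.
Counts are posterior − prior componentwise: 17−8=9, 20−1=19, 8−4=4, 13−3=10.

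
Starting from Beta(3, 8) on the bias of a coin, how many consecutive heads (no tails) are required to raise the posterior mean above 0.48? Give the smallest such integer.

k = 5

After k heads and 0 tails the posterior is Beta(3+k, 8), with mean (3+k)/(3+8+k).
Set (3+k)/(11+k) > 0.48 and solve: k > (0.48·11 − 3)/(1 − 0.48) = 4.385.
The smallest integer exceeding 4.385 is 5.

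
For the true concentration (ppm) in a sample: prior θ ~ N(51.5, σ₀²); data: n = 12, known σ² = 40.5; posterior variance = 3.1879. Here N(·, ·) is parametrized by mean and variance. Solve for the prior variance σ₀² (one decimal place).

For the Normal–Normal model with known σ², precisions add: τ_n = τ₀ + n/σ².
So 1/σ₀² = 1/3.1879 − 12/40.5 = 0.313686 − 0.296296 = 0.017390.
Hence σ₀² = 1/0.017390 ≈ 57.5.

σ₀² = 57.5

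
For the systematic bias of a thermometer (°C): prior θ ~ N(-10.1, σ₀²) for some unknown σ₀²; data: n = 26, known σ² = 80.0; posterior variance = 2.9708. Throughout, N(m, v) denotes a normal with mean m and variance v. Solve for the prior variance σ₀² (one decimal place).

For the Normal–Normal model with known σ², precisions add: τ_n = τ₀ + n/σ².
So 1/σ₀² = 1/2.9708 − 26/80.0 = 0.336610 − 0.325000 = 0.011610.
Hence σ₀² = 1/0.011610 ≈ 86.1.

σ₀² = 86.1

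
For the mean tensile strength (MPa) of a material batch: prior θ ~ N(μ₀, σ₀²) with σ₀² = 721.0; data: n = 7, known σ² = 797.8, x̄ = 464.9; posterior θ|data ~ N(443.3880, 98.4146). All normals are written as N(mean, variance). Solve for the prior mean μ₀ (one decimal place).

μ₀ = 307.3

The posterior mean is a precision-weighted average: μ_n = (τ₀μ₀ + τ_data·x̄)/(τ₀+τ_data), with τ₀=1/σ₀² and τ_data=n/σ².
Here τ₀ = 1/721.0 = 0.001387 and τ_data = 7/797.8 = 0.008774, so τ_n = 0.010161.
Rearranging for μ₀: μ₀ = (μ_n·τ_n − τ_data·x̄)/τ₀ = (443.3880·0.010161 − 0.008774·464.9) / 0.001387 = 0.426233/0.001387 ≈ 307.3.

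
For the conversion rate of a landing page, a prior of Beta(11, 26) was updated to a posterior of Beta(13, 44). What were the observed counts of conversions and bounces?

2 conversions and 18 bounces

Under Beta–binomial conjugacy the posterior parameters are (α+s, β+f).
Match parameters: s=13−11=2, f=44−26=18.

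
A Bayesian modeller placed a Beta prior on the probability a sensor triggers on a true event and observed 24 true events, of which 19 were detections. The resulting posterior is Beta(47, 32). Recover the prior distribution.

Beta(28, 27)

Under Beta–binomial conjugacy the posterior parameters are (a+s, b+f).
So a = 47 − 19 = 28 and b = 32 − 5 = 27.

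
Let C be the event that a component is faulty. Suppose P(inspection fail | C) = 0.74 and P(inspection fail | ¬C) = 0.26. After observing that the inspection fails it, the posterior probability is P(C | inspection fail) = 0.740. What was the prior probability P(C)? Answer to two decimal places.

P(C) = 0.50

In odds form, posterior odds = prior odds × likelihood ratio, so prior odds = posterior odds ÷ LR.
Posterior odds = 0.740/(1−0.740) = 2.8462. LR = 0.74/0.26 = 2.8462.
Prior odds = 2.8462/2.8462 = 1.0000, so P(C) = 1.0000/(1+1.0000) ≈ 0.50.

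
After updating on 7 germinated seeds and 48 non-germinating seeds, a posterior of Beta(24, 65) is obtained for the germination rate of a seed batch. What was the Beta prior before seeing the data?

Under Beta–binomial conjugacy the posterior parameters are (α+s, β+f).
So α = 24 − 7 = 17 and β = 65 − 48 = 17.

Beta(17, 17)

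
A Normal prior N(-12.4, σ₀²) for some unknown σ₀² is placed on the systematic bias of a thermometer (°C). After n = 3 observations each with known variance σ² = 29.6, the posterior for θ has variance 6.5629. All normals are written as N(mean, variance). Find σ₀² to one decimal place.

σ₀² = 19.6

For the Normal–Normal model with known σ², precisions add: τ_n = τ₀ + n/σ².
So 1/σ₀² = 1/6.5629 − 3/29.6 = 0.152372 − 0.101351 = 0.051021.
Hence σ₀² = 1/0.051021 ≈ 19.6.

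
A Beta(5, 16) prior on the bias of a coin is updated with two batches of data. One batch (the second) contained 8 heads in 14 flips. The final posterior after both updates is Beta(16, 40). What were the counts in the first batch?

Sequential conjugate updates are equivalent to a single update on the pooled data, so total successes = posterior α − prior α and total failures = posterior β − prior β.
Total across both batches: 16−5=11 heads, 40−16=24 tails.
Subtract the second batch: 11−8=3 heads and 24−6=18 tails.

3 heads and 18 tails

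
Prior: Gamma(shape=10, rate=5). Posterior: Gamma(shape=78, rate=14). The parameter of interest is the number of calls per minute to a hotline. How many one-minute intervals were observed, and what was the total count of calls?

A Gamma(α, β) prior (rate parametrization) on a Poisson rate with n observations summing to S gives posterior Gamma(α+S, β+n).
Matching: Σxᵢ = 78 − 10 = 68 and n = 14 − 5 = 9.

n = 9 one-minute intervals with total 68 calls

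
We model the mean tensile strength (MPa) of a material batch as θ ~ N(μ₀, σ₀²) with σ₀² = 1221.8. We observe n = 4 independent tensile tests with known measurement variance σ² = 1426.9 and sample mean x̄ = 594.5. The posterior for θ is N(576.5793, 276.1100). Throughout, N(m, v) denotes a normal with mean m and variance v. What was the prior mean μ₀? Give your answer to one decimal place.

μ₀ = 515.2

With known observation variance, the Normal–Normal posterior has precision τ_n = τ₀ + n/σ² and mean μ_n = (τ₀μ₀ + (n/σ²)x̄)/τ_n.
Here τ₀ = 1/1221.8 = 0.000818 and τ_data = 4/1426.9 = 0.002803, so τ_n = 0.003621.
Rearranging for μ₀: μ₀ = (μ_n·τ_n − τ_data·x̄)/τ₀ = (576.5793·0.003621 − 0.002803·594.5) / 0.000818 = 0.421410/0.000818 ≈ 515.2.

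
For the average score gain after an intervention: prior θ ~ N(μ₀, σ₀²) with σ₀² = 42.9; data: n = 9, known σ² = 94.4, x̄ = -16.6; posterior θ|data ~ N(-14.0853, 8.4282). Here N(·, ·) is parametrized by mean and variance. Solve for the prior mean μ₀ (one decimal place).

With known observation variance, the Normal–Normal posterior has precision τ_n = τ₀ + n/σ² and mean μ_n = (τ₀μ₀ + (n/σ²)x̄)/τ_n.
Here τ₀ = 1/42.9 = 0.023310 and τ_data = 9/94.4 = 0.095339, so τ_n = 0.118649.
Rearranging for μ₀: μ₀ = (μ_n·τ_n − τ_data·x̄)/τ₀ = (-14.0853·0.118649 − 0.095339·-16.6) / 0.023310 = -0.088579/0.023310 ≈ -3.8.

μ₀ = -3.8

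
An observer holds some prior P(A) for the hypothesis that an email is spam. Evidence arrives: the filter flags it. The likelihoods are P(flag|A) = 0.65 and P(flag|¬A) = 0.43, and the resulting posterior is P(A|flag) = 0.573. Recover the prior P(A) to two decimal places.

P(A) = 0.47

In odds form, posterior odds = prior odds × likelihood ratio, so prior odds = posterior odds ÷ LR.
Posterior odds = 0.573/(1−0.573) = 1.3419. LR = 0.65/0.43 = 1.5116.
Prior odds = 1.3419/1.5116 = 0.8877, so P(A) = 0.8877/(1+0.8877) ≈ 0.47.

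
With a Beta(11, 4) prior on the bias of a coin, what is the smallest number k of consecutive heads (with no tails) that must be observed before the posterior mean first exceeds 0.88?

k = 19

After k heads and 0 tails the posterior is Beta(11+k, 4), with mean (11+k)/(11+4+k).
Set (11+k)/(15+k) > 0.88 and solve: k > (0.88·15 − 11)/(1 − 0.88) = 18.333.
The smallest integer exceeding 18.333 is 19, and checking k=19: (30)/(34) = 0.8824 > 0.88.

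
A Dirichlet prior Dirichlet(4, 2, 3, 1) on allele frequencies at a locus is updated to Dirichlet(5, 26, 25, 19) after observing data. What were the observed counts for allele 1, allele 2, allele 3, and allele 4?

For a Dirichlet(α) prior with multinomial counts c, the posterior is Dirichlet(α + c) componentwise.
Counts are posterior − prior componentwise: 5−4=1, 26−2=24, 25−3=22, 19−1=18.

counts (1, 24, 22, 18)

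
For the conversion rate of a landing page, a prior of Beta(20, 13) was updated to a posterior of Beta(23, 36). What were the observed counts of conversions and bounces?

Under Beta–binomial conjugacy the posterior parameters are (a+s, b+f).
So s = 23 − 20 = 3 and f = 36 − 13 = 23.

3 conversions and 23 bounces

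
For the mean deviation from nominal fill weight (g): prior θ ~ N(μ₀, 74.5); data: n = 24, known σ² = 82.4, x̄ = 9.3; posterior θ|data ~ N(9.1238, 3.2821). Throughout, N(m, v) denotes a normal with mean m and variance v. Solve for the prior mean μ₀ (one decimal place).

μ₀ = 5.3

The posterior mean is a precision-weighted average: μ_n = (τ₀μ₀ + τ_data·x̄)/(τ₀+τ_data), with τ₀=1/σ₀² and τ_data=n/σ².
Here τ₀ = 1/74.5 = 0.013423 and τ_data = 24/82.4 = 0.291262, so τ_n = 0.304685.
Rearranging for μ₀: μ₀ = (μ_n·τ_n − τ_data·x̄)/τ₀ = (9.1238·0.304685 − 0.291262·9.3) / 0.013423 = 0.071148/0.013423 ≈ 5.3.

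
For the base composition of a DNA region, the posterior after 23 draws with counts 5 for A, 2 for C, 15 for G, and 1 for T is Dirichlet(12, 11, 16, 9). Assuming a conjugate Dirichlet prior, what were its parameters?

For a Dirichlet(α) prior with multinomial counts c, the posterior is Dirichlet(α + c) componentwise.
Subtract each count from the matching posterior parameter: 12−5=7, 11−2=9, 16−15=1, 9−1=8.

Dirichlet(7, 9, 1, 8)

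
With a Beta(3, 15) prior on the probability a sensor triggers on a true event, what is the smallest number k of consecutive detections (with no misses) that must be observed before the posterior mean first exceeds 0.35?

After k detections and 0 misses the posterior is Beta(3+k, 15), with mean (3+k)/(3+15+k).
Set (3+k)/(18+k) > 0.35 and solve: k > (0.35·18 − 3)/(1 − 0.35) = 5.077.
The smallest integer exceeding 5.077 is 6, and checking k=6: (9)/(24) = 0.3750 > 0.35.

k = 6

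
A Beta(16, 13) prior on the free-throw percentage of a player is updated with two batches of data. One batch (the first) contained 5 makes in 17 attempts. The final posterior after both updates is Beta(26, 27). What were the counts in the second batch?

Because Beta–binomial updating is additive in the counts, the combined data contributed (α_post−α_prior, β_post−β_prior) successes and failures.
Total across both batches: 26−16=10 makes, 27−13=14 misses.
Subtract the first batch: 10−5=5 makes and 14−12=2 misses.

5 makes and 2 misses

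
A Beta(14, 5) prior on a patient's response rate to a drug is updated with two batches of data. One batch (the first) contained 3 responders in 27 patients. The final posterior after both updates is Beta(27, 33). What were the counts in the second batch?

Sequential conjugate updates are equivalent to a single update on the pooled data, so total successes = posterior α − prior α and total failures = posterior β − prior β.
Total across both batches: 27−14=13 responders, 33−5=28 non-responders.
Subtract the first batch: 13−3=10 responders and 28−24=4 non-responders.

10 responders and 4 non-responders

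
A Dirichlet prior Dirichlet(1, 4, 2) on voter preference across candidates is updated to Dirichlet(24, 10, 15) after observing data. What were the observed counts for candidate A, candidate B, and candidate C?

counts (23, 6, 13)

For a Dirichlet(α) prior with multinomial counts c, the posterior is Dirichlet(α + c) componentwise.
Counts are posterior − prior componentwise: 24−1=23, 10−4=6, 15−2=13.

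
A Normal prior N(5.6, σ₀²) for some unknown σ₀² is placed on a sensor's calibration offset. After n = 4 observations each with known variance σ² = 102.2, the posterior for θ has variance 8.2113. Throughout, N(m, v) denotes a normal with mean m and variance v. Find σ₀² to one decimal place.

σ₀² = 12.1

For the Normal–Normal model with known σ², precisions add: τ_n = τ₀ + n/σ².
So 1/σ₀² = 1/8.2113 − 4/102.2 = 0.121783 − 0.039139 = 0.082644.
Hence σ₀² = 1/0.082644 ≈ 12.1.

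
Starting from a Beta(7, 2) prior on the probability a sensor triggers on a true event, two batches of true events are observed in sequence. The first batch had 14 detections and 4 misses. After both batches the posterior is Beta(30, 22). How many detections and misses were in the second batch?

9 detections and 16 misses

Sequential conjugate updates are equivalent to a single update on the pooled data, so total successes = posterior α − prior α and total failures = posterior β − prior β.
Total across both batches: 30−7=23 detections, 22−2=20 misses.
Subtract the first batch: 23−14=9 detections and 20−4=16 misses.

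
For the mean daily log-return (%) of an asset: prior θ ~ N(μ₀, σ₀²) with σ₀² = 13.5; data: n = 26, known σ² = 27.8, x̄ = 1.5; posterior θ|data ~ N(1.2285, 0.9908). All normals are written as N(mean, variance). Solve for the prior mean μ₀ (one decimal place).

With known observation variance, the Normal–Normal posterior has precision τ_n = τ₀ + n/σ² and mean μ_n = (τ₀μ₀ + (n/σ²)x̄)/τ_n.
Here τ₀ = 1/13.5 = 0.074074 and τ_data = 26/27.8 = 0.935252, so τ_n = 1.009326.
Rearranging for μ₀: μ₀ = (μ_n·τ_n − τ_data·x̄)/τ₀ = (1.2285·1.009326 − 0.935252·1.5) / 0.074074 = -0.162921/0.074074 ≈ -2.2.

μ₀ = -2.2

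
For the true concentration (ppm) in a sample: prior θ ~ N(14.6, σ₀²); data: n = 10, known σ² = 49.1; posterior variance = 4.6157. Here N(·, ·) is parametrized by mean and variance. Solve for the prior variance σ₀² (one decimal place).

σ₀² = 77.0

Posterior precision equals prior precision plus data precision: 1/σ_n² = 1/σ₀² + n/σ².
So 1/σ₀² = 1/4.6157 − 10/49.1 = 0.216652 − 0.203666 = 0.012986.
Hence σ₀² = 1/0.012986 ≈ 77.0.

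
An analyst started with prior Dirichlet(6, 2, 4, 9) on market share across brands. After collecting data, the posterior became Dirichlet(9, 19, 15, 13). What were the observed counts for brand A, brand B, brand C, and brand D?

counts (3, 17, 11, 4)

For a Dirichlet(α) prior with multinomial counts c, the posterior is Dirichlet(α + c) componentwise.
Counts are posterior − prior componentwise: 9−6=3, 19−2=17, 15−4=11, 13−9=4.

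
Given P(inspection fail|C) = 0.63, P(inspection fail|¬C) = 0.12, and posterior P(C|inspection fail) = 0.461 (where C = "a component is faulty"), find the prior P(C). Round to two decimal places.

P(C) = 0.14

In odds form, posterior odds = prior odds × likelihood ratio, so prior odds = posterior odds ÷ LR.
Posterior odds = 0.461/(1−0.461) = 0.8553. LR = 0.63/0.12 = 5.2500.
Prior odds = 0.8553/5.2500 = 0.1629, so P(C) = 0.1629/(1+0.1629) ≈ 0.14.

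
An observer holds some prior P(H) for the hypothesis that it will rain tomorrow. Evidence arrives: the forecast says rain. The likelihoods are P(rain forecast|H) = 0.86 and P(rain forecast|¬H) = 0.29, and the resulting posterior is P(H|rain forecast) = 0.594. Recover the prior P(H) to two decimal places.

In odds form, posterior odds = prior odds × likelihood ratio, so prior odds = posterior odds ÷ LR.
Posterior odds = 0.594/(1−0.594) = 1.4631. LR = 0.86/0.29 = 2.9655.
Prior odds = 1.4631/2.9655 = 0.4934, so P(H) = 0.4934/(1+0.4934) ≈ 0.33.

P(H) = 0.33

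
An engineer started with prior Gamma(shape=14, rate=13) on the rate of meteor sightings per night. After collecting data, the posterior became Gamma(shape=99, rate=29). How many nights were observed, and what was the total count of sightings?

n = 16 nights with total 85 sightings

A Gamma(α, β) prior (rate parametrization) on a Poisson rate with n observations summing to S gives posterior Gamma(α+S, β+n).
Matching: Σxᵢ = 99 − 14 = 85 and n = 29 − 13 = 16.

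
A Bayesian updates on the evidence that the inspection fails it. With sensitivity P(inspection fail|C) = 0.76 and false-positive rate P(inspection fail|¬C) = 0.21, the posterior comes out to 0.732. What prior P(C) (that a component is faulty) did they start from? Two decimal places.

Bayes' rule in odds form gives O(C|E) = O(C)·[P(E|C)/P(E|¬C)], hence O(C) = O(C|E)/LR.
Posterior odds = 0.732/(1−0.732) = 2.7313. LR = 0.76/0.21 = 3.6190.
Prior odds = 2.7313/3.6190 = 0.7547, so P(C) = 0.7547/(1+0.7547) ≈ 0.43.

P(C) = 0.43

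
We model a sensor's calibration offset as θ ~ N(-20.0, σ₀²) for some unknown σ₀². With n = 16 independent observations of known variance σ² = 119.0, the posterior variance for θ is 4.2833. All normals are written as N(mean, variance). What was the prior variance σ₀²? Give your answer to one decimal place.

σ₀² = 10.1

Posterior precision equals prior precision plus data precision: 1/σ_n² = 1/σ₀² + n/σ².
So 1/σ₀² = 1/4.2833 − 16/119.0 = 0.233465 − 0.134454 = 0.099011.
Hence σ₀² = 1/0.099011 ≈ 10.1.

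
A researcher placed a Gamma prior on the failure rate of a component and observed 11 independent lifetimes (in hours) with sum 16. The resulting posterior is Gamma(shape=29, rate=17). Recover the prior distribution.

Gamma–exponential conjugacy: posterior shape = α + n, posterior rate = β + Σtᵢ.
So α = 29 − 11 = 18 and β = 17 − 16 = 1.

Gamma(shape=18, rate=1)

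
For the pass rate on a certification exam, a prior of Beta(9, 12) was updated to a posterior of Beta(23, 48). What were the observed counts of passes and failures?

Beta is conjugate to the binomial likelihood: posterior = Beta(α+s, β+f).
Match parameters: s=23−9=14, f=48−12=36.

14 passes and 36 failures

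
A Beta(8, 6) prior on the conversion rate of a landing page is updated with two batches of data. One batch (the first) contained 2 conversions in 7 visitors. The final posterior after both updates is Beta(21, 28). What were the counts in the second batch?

11 conversions and 17 bounces

Sequential conjugate updates are equivalent to a single update on the pooled data, so total successes = posterior α − prior α and total failures = posterior β − prior β.
Total across both batches: 21−8=13 conversions, 28−6=22 bounces.
Subtract the first batch: 13−2=11 conversions and 22−5=17 bounces.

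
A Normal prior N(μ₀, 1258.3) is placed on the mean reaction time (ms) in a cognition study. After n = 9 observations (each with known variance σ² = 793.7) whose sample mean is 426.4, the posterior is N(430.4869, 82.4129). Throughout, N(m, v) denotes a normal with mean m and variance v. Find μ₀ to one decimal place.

With known observation variance, the Normal–Normal posterior has precision τ_n = τ₀ + n/σ² and mean μ_n = (τ₀μ₀ + (n/σ²)x̄)/τ_n.
Here τ₀ = 1/1258.3 = 0.000795 and τ_data = 9/793.7 = 0.011339, so τ_n = 0.012134.
Rearranging for μ₀: μ₀ = (μ_n·τ_n − τ_data·x̄)/τ₀ = (430.4869·0.012134 − 0.011339·426.4) / 0.000795 = 0.388578/0.000795 ≈ 488.8.

μ₀ = 488.8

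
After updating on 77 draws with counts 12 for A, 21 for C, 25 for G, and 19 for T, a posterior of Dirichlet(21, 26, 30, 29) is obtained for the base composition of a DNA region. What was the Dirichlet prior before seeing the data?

For a Dirichlet(α) prior with multinomial counts c, the posterior is Dirichlet(α + c) componentwise.
Subtract each count from the matching posterior parameter: 21−12=9, 26−21=5, 30−25=5, 29−19=10.

Dirichlet(9, 5, 5, 10)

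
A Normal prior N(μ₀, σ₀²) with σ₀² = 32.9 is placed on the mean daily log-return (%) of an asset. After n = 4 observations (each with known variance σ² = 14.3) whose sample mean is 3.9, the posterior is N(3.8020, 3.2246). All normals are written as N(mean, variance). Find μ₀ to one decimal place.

μ₀ = 2.9

The posterior mean is a precision-weighted average: μ_n = (τ₀μ₀ + τ_data·x̄)/(τ₀+τ_data), with τ₀=1/σ₀² and τ_data=n/σ².
Here τ₀ = 1/32.9 = 0.030395 and τ_data = 4/14.3 = 0.279720, so τ_n = 0.310115.
Rearranging for μ₀: μ₀ = (μ_n·τ_n − τ_data·x̄)/τ₀ = (3.8020·0.310115 − 0.279720·3.9) / 0.030395 = 0.088149/0.030395 ≈ 2.9.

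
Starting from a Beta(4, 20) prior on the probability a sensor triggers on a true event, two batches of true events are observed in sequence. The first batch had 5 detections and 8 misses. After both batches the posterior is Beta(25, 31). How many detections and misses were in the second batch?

Because Beta–binomial updating is additive in the counts, the combined data contributed (α_post−α_prior, β_post−β_prior) successes and failures.
Total across both batches: 25−4=21 detections, 31−20=11 misses.
Subtract the first batch: 21−5=16 detections and 11−8=3 misses.

16 detections and 3 misses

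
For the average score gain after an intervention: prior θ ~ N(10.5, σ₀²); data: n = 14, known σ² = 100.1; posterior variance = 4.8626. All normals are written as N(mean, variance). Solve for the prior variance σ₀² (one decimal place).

σ₀² = 15.2

For the Normal–Normal model with known σ², precisions add: τ_n = τ₀ + n/σ².
So 1/σ₀² = 1/4.8626 − 14/100.1 = 0.205651 − 0.139860 = 0.065791.
Hence σ₀² = 1/0.065791 ≈ 15.2.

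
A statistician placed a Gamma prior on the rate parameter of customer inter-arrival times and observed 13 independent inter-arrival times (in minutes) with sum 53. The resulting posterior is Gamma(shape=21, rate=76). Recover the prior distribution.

Gamma–exponential conjugacy: posterior shape = α + n, posterior rate = β + Σtᵢ.
So α = 21 − 13 = 8 and β = 76 − 53 = 23.

Gamma(shape=8, rate=23)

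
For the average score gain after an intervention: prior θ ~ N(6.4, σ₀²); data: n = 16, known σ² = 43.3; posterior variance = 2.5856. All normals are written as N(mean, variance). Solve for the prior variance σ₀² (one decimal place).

σ₀² = 58.0

For the Normal–Normal model with known σ², precisions add: τ_n = τ₀ + n/σ².
So 1/σ₀² = 1/2.5856 − 16/43.3 = 0.386757 − 0.369515 = 0.017242.
Hence σ₀² = 1/0.017242 ≈ 58.0.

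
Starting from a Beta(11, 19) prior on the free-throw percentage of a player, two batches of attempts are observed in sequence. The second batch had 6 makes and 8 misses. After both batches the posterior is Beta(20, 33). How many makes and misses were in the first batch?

3 makes and 6 misses

Sequential conjugate updates are equivalent to a single update on the pooled data, so total successes = posterior α − prior α and total failures = posterior β − prior β.
Total across both batches: 20−11=9 makes, 33−19=14 misses.
Subtract the second batch: 9−6=3 makes and 14−8=6 misses.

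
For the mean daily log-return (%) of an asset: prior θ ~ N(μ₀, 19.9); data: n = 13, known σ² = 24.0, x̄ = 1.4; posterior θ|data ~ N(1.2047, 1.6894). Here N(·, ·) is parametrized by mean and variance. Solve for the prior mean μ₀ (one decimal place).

With known observation variance, the Normal–Normal posterior has precision τ_n = τ₀ + n/σ² and mean μ_n = (τ₀μ₀ + (n/σ²)x̄)/τ_n.
Here τ₀ = 1/19.9 = 0.050251 and τ_data = 13/24.0 = 0.541667, so τ_n = 0.591918.
Rearranging for μ₀: μ₀ = (μ_n·τ_n − τ_data·x̄)/τ₀ = (1.2047·0.591918 − 0.541667·1.4) / 0.050251 = -0.045250/0.050251 ≈ -0.9.

μ₀ = -0.9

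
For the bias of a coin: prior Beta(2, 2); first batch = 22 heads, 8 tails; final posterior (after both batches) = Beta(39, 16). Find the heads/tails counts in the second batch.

15 heads and 6 tails

Sequential conjugate updates are equivalent to a single update on the pooled data, so total successes = posterior α − prior α and total failures = posterior β − prior β.
Total across both batches: 39−2=37 heads, 16−2=14 tails.
Subtract the first batch: 37−22=15 heads and 14−8=6 tails.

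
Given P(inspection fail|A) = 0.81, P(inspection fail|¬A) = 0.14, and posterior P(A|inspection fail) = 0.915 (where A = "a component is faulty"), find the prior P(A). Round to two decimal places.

Bayes' rule in odds form gives O(A|E) = O(A)·[P(E|A)/P(E|¬A)], hence O(A) = O(A|E)/LR.
Posterior odds = 0.915/(1−0.915) = 10.7647. LR = 0.81/0.14 = 5.7857.
Prior odds = 10.7647/5.7857 = 1.8606, so P(A) = 1.8606/(1+1.8606) ≈ 0.65.

P(A) = 0.65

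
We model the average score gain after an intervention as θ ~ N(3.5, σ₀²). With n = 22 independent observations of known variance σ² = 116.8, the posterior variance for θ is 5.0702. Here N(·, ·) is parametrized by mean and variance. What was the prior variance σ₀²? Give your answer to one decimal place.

Posterior precision equals prior precision plus data precision: 1/σ_n² = 1/σ₀² + n/σ².
So 1/σ₀² = 1/5.0702 − 22/116.8 = 0.197231 − 0.188356 = 0.008875.
Hence σ₀² = 1/0.008875 ≈ 112.7.

σ₀² = 112.7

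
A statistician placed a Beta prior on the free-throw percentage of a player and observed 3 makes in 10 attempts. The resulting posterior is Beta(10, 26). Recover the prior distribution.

Beta(7, 19)

Beta is conjugate to the binomial likelihood: posterior = Beta(α+s, β+f).
So α = 10 − 3 = 7 and β = 26 − 7 = 19.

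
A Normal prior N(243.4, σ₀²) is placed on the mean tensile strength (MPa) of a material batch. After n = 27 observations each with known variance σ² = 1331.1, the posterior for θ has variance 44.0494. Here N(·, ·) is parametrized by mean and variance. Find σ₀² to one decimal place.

σ₀² = 413.6

Posterior precision equals prior precision plus data precision: 1/σ_n² = 1/σ₀² + n/σ².
So 1/σ₀² = 1/44.0494 − 27/1331.1 = 0.022702 − 0.020284 = 0.002418.
Hence σ₀² = 1/0.002418 ≈ 413.6.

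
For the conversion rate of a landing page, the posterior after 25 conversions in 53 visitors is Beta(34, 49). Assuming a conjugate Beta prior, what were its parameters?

Under Beta–binomial conjugacy the posterior parameters are (a+s, b+f).
Subtract the data counts: 34−25=9, 49−28=21.

Beta(9, 21)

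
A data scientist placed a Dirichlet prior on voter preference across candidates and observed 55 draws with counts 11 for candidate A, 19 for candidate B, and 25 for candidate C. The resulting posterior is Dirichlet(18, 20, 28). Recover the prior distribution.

For a Dirichlet(α) prior with multinomial counts c, the posterior is Dirichlet(α + c) componentwise.
Subtract each count from the matching posterior parameter: 18−11=7, 20−19=1, 28−25=3.

Dirichlet(7, 1, 3)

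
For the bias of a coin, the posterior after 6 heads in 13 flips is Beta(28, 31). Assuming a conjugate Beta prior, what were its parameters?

Beta(22, 24)

Under Beta–binomial conjugacy the posterior parameters are (α+s, β+f).
So α = 28 − 6 = 22 and β = 31 − 7 = 24.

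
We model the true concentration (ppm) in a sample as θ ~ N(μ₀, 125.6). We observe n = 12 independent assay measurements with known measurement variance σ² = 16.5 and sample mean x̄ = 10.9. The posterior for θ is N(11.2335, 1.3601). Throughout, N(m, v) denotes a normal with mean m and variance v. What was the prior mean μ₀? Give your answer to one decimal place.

The posterior mean is a precision-weighted average: μ_n = (τ₀μ₀ + τ_data·x̄)/(τ₀+τ_data), with τ₀=1/σ₀² and τ_data=n/σ².
Here τ₀ = 1/125.6 = 0.007962 and τ_data = 12/16.5 = 0.727273, so τ_n = 0.735235.
Rearranging for μ₀: μ₀ = (μ_n·τ_n − τ_data·x̄)/τ₀ = (11.2335·0.735235 − 0.727273·10.9) / 0.007962 = 0.331987/0.007962 ≈ 41.7.

μ₀ = 41.7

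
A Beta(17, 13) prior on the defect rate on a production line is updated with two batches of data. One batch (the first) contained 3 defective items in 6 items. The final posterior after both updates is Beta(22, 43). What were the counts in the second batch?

2 defective items and 27 good items

Sequential conjugate updates are equivalent to a single update on the pooled data, so total successes = posterior α − prior α and total failures = posterior β − prior β.
Total across both batches: 22−17=5 defective items, 43−13=30 good items.
Subtract the first batch: 5−3=2 defective items and 30−3=27 good items.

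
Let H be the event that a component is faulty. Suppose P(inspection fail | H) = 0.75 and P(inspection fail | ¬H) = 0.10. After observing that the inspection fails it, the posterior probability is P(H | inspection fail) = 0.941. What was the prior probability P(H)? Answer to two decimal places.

P(H) = 0.68

Bayes' rule in odds form gives O(H|E) = O(H)·[P(E|H)/P(E|¬H)], hence O(H) = O(H|E)/LR.
Posterior odds = 0.941/(1−0.941) = 15.9492. LR = 0.75/0.10 = 7.5000.
Prior odds = 15.9492/7.5000 = 2.1266, so P(H) = 2.1266/(1+2.1266) ≈ 0.68.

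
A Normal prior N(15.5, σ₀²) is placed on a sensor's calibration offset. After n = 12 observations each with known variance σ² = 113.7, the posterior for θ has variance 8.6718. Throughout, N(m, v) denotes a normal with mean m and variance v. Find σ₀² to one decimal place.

σ₀² = 102.3

Posterior precision equals prior precision plus data precision: 1/σ_n² = 1/σ₀² + n/σ².
So 1/σ₀² = 1/8.6718 − 12/113.7 = 0.115316 − 0.105541 = 0.009775.
Hence σ₀² = 1/0.009775 ≈ 102.3.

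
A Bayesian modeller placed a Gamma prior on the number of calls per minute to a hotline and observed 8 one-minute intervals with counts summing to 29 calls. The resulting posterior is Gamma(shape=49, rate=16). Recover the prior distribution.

Gamma–Poisson conjugacy: posterior shape = α + Σxᵢ, posterior rate = β + n.
So α = 49 − 29 = 20 and β = 16 − 8 = 8.

Gamma(shape=20, rate=8)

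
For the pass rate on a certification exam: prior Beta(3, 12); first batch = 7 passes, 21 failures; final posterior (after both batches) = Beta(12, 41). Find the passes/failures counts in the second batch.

Sequential conjugate updates are equivalent to a single update on the pooled data, so total successes = posterior α − prior α and total failures = posterior β − prior β.
Total across both batches: 12−3=9 passes, 41−12=29 failures.
Subtract the first batch: 9−7=2 passes and 29−21=8 failures.

2 passes and 8 failures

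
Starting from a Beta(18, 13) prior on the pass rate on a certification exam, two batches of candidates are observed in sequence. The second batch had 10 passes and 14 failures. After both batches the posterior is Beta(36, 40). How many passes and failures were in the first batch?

8 passes and 13 failures

Sequential conjugate updates are equivalent to a single update on the pooled data, so total successes = posterior α − prior α and total failures = posterior β − prior β.
Total across both batches: 36−18=18 passes, 40−13=27 failures.
Subtract the second batch: 18−10=8 passes and 27−14=13 failures.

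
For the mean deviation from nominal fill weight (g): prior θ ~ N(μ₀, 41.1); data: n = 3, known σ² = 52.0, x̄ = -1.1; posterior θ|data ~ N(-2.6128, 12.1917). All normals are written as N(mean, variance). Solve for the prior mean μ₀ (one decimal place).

μ₀ = -6.2

The posterior mean is a precision-weighted average: μ_n = (τ₀μ₀ + τ_data·x̄)/(τ₀+τ_data), with τ₀=1/σ₀² and τ_data=n/σ².
Here τ₀ = 1/41.1 = 0.024331 and τ_data = 3/52.0 = 0.057692, so τ_n = 0.082023.
Rearranging for μ₀: μ₀ = (μ_n·τ_n − τ_data·x̄)/τ₀ = (-2.6128·0.082023 − 0.057692·-1.1) / 0.024331 = -0.150848/0.024331 ≈ -6.2.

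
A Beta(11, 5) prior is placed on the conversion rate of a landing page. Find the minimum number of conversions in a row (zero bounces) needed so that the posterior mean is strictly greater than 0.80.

k = 10

After k conversions and 0 bounces the posterior is Beta(11+k, 5), with mean (11+k)/(11+5+k).
Set (11+k)/(16+k) > 0.80 and solve: k > (0.80·16 − 11)/(1 − 0.80) = 9.000.
The smallest integer exceeding 9.000 is 10.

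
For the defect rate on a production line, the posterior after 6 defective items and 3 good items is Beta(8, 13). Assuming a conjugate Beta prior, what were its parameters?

Beta(2, 10)

A Beta(a, b) prior with s successes and f failures in binomial data gives a Beta(a+s, b+f) posterior.
So a = 8 − 6 = 2 and b = 13 − 3 = 10.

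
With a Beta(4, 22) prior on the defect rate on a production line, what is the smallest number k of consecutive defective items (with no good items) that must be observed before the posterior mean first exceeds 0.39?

k = 11

After k defective items and 0 good items the posterior is Beta(4+k, 22), with mean (4+k)/(4+22+k).
Set (4+k)/(26+k) > 0.39 and solve: k > (0.39·26 − 4)/(1 − 0.39) = 10.066.
The smallest integer exceeding 10.066 is 11.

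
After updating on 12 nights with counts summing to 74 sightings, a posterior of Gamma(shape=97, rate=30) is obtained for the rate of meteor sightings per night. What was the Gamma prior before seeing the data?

Gamma–Poisson conjugacy: posterior shape = α + Σxᵢ, posterior rate = β + n.
So α = 97 − 74 = 23 and β = 30 − 12 = 18.

Gamma(shape=23, rate=18)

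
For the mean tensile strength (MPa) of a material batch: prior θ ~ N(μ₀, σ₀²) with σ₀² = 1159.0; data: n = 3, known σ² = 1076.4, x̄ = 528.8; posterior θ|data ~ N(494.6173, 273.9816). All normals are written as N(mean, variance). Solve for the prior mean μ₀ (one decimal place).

μ₀ = 384.2

With known observation variance, the Normal–Normal posterior has precision τ_n = τ₀ + n/σ² and mean μ_n = (τ₀μ₀ + (n/σ²)x̄)/τ_n.
Here τ₀ = 1/1159.0 = 0.000863 and τ_data = 3/1076.4 = 0.002787, so τ_n = 0.003650.
Rearranging for μ₀: μ₀ = (μ_n·τ_n − τ_data·x̄)/τ₀ = (494.6173·0.003650 − 0.002787·528.8) / 0.000863 = 0.331588/0.000863 ≈ 384.2.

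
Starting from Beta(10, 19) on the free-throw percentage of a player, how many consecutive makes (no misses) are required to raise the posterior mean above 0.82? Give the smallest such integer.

k = 77

After k makes and 0 misses the posterior is Beta(10+k, 19), with mean (10+k)/(10+19+k).
Set (10+k)/(29+k) > 0.82 and solve: k > (0.82·29 − 10)/(1 − 0.82) = 76.556.
The smallest integer exceeding 76.556 is 77, and checking k=77: (87)/(106) = 0.8208 > 0.82.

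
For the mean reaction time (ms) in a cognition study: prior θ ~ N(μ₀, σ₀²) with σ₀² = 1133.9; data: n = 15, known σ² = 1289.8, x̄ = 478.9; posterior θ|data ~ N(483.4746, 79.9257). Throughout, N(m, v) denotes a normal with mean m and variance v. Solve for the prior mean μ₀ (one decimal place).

With known observation variance, the Normal–Normal posterior has precision τ_n = τ₀ + n/σ² and mean μ_n = (τ₀μ₀ + (n/σ²)x̄)/τ_n.
Here τ₀ = 1/1133.9 = 0.000882 and τ_data = 15/1289.8 = 0.011630, so τ_n = 0.012512.
Rearranging for μ₀: μ₀ = (μ_n·τ_n − τ_data·x̄)/τ₀ = (483.4746·0.012512 − 0.011630·478.9) / 0.000882 = 0.479627/0.000882 ≈ 543.8.

μ₀ = 543.8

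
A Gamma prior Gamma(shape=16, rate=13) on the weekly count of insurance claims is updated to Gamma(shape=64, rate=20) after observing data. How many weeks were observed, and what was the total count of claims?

A Gamma(α, β) prior (rate parametrization) on a Poisson rate with n observations summing to S gives posterior Gamma(α+S, β+n).
Matching: Σxᵢ = 64 − 16 = 48 and n = 20 − 13 = 7.

n = 7 weeks with total 48 claims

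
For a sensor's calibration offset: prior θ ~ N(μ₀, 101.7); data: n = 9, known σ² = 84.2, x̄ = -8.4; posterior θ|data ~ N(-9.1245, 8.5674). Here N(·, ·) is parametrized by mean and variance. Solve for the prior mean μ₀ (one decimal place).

μ₀ = -17.0

With known observation variance, the Normal–Normal posterior has precision τ_n = τ₀ + n/σ² and mean μ_n = (τ₀μ₀ + (n/σ²)x̄)/τ_n.
Here τ₀ = 1/101.7 = 0.009833 and τ_data = 9/84.2 = 0.106888, so τ_n = 0.116721.
Rearranging for μ₀: μ₀ = (μ_n·τ_n − τ_data·x̄)/τ₀ = (-9.1245·0.116721 − 0.106888·-8.4) / 0.009833 = -0.167162/0.009833 ≈ -17.0.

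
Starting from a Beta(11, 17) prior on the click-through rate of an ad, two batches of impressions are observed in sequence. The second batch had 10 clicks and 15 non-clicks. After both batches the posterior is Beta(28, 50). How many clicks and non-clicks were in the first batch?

Sequential conjugate updates are equivalent to a single update on the pooled data, so total successes = posterior α − prior α and total failures = posterior β − prior β.
Total across both batches: 28−11=17 clicks, 50−17=33 non-clicks.
Subtract the second batch: 17−10=7 clicks and 33−15=18 non-clicks.

7 clicks and 18 non-clicks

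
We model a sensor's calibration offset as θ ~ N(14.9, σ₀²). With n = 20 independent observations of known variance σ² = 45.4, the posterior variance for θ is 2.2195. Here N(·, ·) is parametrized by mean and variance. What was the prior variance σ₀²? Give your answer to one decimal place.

For the Normal–Normal model with known σ², precisions add: τ_n = τ₀ + n/σ².
So 1/σ₀² = 1/2.2195 − 20/45.4 = 0.450552 − 0.440529 = 0.010023.
Hence σ₀² = 1/0.010023 ≈ 99.8.

σ₀² = 99.8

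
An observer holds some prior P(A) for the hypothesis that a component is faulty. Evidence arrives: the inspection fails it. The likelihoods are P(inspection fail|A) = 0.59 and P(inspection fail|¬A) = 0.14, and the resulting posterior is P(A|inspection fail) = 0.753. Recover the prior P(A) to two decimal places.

Bayes' rule in odds form gives O(A|E) = O(A)·[P(E|A)/P(E|¬A)], hence O(A) = O(A|E)/LR.
Posterior odds = 0.753/(1−0.753) = 3.0486. LR = 0.59/0.14 = 4.2143.
Prior odds = 3.0486/4.2143 = 0.7234, so P(A) = 0.7234/(1+0.7234) ≈ 0.42.

P(A) = 0.42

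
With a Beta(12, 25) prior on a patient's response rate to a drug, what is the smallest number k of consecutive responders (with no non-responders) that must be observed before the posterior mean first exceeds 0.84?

After k responders and 0 non-responders the posterior is Beta(12+k, 25), with mean (12+k)/(12+25+k).
Set (12+k)/(37+k) > 0.84 and solve: k > (0.84·37 − 12)/(1 − 0.84) = 119.250.
The smallest integer exceeding 119.250 is 120.

k = 120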